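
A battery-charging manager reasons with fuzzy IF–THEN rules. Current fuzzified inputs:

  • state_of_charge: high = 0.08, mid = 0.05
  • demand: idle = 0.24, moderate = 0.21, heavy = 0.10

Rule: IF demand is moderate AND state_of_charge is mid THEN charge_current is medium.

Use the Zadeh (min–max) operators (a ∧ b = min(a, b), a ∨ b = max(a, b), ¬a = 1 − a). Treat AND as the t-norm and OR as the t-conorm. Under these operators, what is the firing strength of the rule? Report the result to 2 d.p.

firing strength: moderate=0.21, mid=0.05; AND[min(a, b)] → w = 0.05

0.05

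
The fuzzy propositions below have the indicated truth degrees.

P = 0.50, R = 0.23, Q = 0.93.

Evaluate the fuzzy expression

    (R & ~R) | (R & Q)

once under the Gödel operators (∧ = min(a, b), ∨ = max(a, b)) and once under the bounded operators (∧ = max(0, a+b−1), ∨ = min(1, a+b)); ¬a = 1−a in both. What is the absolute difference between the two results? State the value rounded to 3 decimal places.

Under Gödel:
  ~R = 1 − 0.23 = 0.77
  R & ~R = min(a, b) on (0.23, 0.77) = 0.23
  R & Q = min(a, b) on (0.23, 0.93) = 0.23
  (R & ~R) | (R & Q) = max(a, b) on (0.23, 0.23) = 0.23
  → value = 0.2300
Under bounded:
  ~R = 1 − 0.23 = 0.77
  R & ~R = max(0, a+b−1) on (0.23, 0.77) = 0.00
  R & Q = max(0, a+b−1) on (0.23, 0.93) = 0.16
  (R & ~R) | (R & Q) = min(1, a+b) on (0.00, 0.16) = 0.16
  → value = 0.1600
|0.2300 − 0.1600| = 0.070

0.070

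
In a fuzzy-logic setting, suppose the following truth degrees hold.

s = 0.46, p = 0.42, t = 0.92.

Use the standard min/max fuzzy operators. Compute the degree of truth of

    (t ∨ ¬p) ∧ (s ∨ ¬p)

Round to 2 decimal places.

0.58

¬p = 1 − 0.42 = 0.58
t ∨ ¬p = max(a, b) on (0.92, 0.58) = 0.92
¬p = 1 − 0.42 = 0.58
s ∨ ¬p = max(a, b) on (0.46, 0.58) = 0.58
(t ∨ ¬p) ∧ (s ∨ ¬p) = min(a, b) on (0.92, 0.58) = 0.58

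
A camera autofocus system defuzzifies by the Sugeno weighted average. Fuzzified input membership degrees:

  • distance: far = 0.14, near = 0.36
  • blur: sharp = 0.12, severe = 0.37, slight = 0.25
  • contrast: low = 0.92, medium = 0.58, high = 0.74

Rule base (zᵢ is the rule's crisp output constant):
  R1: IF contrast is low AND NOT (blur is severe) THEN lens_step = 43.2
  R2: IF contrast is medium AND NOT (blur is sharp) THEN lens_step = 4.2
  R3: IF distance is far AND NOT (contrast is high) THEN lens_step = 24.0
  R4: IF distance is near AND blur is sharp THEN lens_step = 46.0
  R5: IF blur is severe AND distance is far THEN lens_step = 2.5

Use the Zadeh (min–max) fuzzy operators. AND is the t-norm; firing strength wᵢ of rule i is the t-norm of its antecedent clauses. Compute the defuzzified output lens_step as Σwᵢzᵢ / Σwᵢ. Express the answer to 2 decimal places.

24.15

R1 (z=43.2): low=0.92, ¬severe=1−0.37=0.63; AND[min(a, b)] → w = 0.63
R2 (z=4.2): medium=0.58, ¬sharp=1−0.12=0.88; AND[min(a, b)] → w = 0.58
R3 (z=24.0): far=0.14, ¬high=1−0.74=0.26; AND[min(a, b)] → w = 0.14
R4 (z=46.0): near=0.36, sharp=0.12; AND[min(a, b)] → w = 0.12
R5 (z=2.5): severe=0.37, far=0.14; AND[min(a, b)] → w = 0.14
Weighted average = (0.63·43.2 + 0.58·4.2 + 0.14·24.0 + 0.12·46.0 + 0.14·2.5) / (0.63 + 0.58 + 0.14 + 0.12 + 0.14)
  = 38.8820 / 1.6100 = 24.15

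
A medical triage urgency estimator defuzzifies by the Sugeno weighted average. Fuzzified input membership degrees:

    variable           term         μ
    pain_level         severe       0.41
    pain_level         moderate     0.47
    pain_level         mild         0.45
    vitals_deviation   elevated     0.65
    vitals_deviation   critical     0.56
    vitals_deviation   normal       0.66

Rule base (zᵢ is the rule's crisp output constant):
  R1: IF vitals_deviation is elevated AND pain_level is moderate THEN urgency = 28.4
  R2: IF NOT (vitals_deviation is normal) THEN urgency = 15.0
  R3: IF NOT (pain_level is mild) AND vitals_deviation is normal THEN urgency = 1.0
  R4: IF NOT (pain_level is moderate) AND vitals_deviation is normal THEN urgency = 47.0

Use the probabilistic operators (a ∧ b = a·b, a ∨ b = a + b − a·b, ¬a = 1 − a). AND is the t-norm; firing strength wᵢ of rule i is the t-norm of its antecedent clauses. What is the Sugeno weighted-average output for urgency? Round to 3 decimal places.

R1 (z=28.4): elevated=0.65, moderate=0.47; AND[a·b] → w = 0.3055
R2 (z=15.0): ¬normal=1−0.66=0.34 → w = 0.3400
R3 (z=1.0): ¬mild=1−0.45=0.55, normal=0.66; AND[a·b] → w = 0.3630
R4 (z=47.0): ¬moderate=1−0.47=0.53, normal=0.66; AND[a·b] → w = 0.3498
Weighted average = (0.3055·28.4 + 0.3400·15.0 + 0.3630·1.0 + 0.3498·47.0) / (0.3055 + 0.3400 + 0.3630 + 0.3498)
  = 30.5798 / 1.3583 = 22.513

22.513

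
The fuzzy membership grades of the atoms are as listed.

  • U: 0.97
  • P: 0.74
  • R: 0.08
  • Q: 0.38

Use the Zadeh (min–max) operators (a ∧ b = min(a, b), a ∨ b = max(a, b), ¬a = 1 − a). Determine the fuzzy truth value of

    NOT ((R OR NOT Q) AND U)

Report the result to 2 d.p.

NOT Q = 1 − 0.38 = 0.62
R OR NOT Q = max(a, b) on (0.08, 0.62) = 0.62
(R OR NOT Q) AND U = min(a, b) on (0.62, 0.97) = 0.62
NOT ((R OR NOT Q) AND U) = 1 − 0.62 = 0.38

0.38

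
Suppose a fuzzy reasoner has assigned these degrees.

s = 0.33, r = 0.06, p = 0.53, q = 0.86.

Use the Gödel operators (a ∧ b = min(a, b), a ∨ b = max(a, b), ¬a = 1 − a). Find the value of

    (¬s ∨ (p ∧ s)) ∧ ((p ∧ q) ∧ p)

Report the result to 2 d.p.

¬s = 1 − 0.33 = 0.67
p ∧ s = min(a, b) on (0.53, 0.33) = 0.33
¬s ∨ (p ∧ s) = max(a, b) on (0.67, 0.33) = 0.67
p ∧ q = min(a, b) on (0.53, 0.86) = 0.53
(p ∧ q) ∧ p = min(a, b) on (0.53, 0.53) = 0.53
(¬s ∨ (p ∧ s)) ∧ ((p ∧ q) ∧ p) = min(a, b) on (0.67, 0.53) = 0.53

0.53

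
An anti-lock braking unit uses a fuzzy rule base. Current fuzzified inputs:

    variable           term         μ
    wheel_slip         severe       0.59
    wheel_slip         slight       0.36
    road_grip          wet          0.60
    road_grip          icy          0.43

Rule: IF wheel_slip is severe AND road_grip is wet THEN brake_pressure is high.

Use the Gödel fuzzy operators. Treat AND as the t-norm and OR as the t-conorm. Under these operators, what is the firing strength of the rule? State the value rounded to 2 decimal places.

firing strength: severe=0.59, wet=0.60; AND[min(a, b)] → w = 0.59

0.59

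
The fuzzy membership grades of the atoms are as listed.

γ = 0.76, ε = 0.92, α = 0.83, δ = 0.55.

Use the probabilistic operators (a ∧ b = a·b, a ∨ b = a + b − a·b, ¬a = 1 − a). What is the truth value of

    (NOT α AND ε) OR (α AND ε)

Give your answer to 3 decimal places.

NOT α = 1 − 0.8300 = 0.1700
NOT α AND ε = a·b on (0.1700, 0.9200) = 0.1564
α AND ε = a·b on (0.8300, 0.9200) = 0.7636
(NOT α AND ε) OR (α AND ε) = a + b − a·b on (0.1564, 0.7636) = 0.8006

0.801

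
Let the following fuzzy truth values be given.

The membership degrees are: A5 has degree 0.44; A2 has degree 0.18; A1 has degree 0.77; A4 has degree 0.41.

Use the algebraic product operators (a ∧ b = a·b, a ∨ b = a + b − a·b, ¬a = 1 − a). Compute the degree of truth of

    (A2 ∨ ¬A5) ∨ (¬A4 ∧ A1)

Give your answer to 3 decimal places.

0.803

¬A5 = 1 − 0.4400 = 0.5600
A2 ∨ ¬A5 = a + b − a·b on (0.1800, 0.5600) = 0.6392
¬A4 = 1 − 0.4100 = 0.5900
¬A4 ∧ A1 = a·b on (0.5900, 0.7700) = 0.4543
(A2 ∨ ¬A5) ∨ (¬A4 ∧ A1) = a + b − a·b on (0.6392, 0.4543) = 0.8031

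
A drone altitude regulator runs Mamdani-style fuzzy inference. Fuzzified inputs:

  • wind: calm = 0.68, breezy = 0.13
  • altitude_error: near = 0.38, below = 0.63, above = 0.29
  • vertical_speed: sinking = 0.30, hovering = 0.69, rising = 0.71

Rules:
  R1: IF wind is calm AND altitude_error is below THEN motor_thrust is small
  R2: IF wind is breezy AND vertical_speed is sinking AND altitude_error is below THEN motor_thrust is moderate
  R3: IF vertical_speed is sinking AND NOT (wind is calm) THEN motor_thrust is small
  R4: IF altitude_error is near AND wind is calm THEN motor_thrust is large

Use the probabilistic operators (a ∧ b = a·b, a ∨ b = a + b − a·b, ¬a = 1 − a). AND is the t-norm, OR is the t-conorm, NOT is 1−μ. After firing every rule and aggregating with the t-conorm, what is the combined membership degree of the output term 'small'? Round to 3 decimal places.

R1: calm=0.68, below=0.63; AND[a·b] → w = 0.4284
R2: breezy=0.13, sinking=0.30, below=0.63; AND[a·b] → w = 0.0246
R3: sinking=0.30, ¬calm=1−0.68=0.32; AND[a·b] → w = 0.0960
R4: near=0.38, calm=0.68; AND[a·b] → w = 0.2584
Rules with consequent 'small': {R1, R3} → strengths 0.4284, 0.0960
Aggregate via t-conorm [a + b − a·b]: 0.4833

0.483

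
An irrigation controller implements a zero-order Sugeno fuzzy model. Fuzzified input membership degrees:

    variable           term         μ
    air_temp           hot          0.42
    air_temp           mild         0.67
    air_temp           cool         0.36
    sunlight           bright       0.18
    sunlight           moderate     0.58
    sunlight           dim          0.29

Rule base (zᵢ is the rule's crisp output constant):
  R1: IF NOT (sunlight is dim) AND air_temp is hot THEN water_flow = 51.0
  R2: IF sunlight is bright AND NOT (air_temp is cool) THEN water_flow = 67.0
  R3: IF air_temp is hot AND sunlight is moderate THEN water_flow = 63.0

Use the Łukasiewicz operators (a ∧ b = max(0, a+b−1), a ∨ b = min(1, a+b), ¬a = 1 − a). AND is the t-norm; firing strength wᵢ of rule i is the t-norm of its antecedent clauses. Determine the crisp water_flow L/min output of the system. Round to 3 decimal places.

R1 (z=51.0): ¬dim=1−0.29=0.71, hot=0.42; AND[max(0, a+b−1)] → w = 0.13
R2 (z=67.0): bright=0.18, ¬cool=1−0.36=0.64; AND[max(0, a+b−1)] → w = 0.00
R3 (z=63.0): hot=0.42, moderate=0.58; AND[max(0, a+b−1)] → w = 0.00
Weighted average = (0.13·51.0 + 0.00·67.0 + 0.00·63.0) / (0.13 + 0.00 + 0.00)
  = 6.6300 / 0.1300 = 51.000

51.000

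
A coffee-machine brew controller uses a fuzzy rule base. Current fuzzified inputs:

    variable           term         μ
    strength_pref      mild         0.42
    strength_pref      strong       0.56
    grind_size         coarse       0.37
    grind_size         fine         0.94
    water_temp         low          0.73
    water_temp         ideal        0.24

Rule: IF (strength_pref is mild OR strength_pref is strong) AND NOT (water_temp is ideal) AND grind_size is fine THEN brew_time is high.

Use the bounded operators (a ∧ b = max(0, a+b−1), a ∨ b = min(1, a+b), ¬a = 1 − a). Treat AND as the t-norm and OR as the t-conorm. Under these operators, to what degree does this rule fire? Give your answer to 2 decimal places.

firing strength: (mild=0.42 OR strong=0.56) = 0.98; AND[max(0, a+b−1)] with ¬ideal=1−0.24=0.76, fine=0.94 → w = 0.68

0.68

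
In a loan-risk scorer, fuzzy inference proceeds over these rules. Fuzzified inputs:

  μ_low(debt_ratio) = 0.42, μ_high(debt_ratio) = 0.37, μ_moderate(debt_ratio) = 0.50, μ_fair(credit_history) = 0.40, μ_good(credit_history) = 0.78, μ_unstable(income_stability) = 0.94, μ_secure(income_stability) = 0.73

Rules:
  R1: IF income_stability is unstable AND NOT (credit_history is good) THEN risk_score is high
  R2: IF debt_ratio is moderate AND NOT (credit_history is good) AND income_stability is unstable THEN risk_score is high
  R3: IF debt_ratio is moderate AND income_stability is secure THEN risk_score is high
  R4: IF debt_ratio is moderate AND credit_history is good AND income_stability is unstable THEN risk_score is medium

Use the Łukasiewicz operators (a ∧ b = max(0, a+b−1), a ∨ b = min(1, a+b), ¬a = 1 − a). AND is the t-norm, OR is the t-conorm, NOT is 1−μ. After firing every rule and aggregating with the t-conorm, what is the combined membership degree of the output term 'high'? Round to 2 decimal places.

0.39

R1: unstable=0.94, ¬good=1−0.78=0.22; AND[max(0, a+b−1)] → w = 0.16
R2: moderate=0.50, ¬good=1−0.78=0.22, unstable=0.94; AND[max(0, a+b−1)] → w = 0.00
R3: moderate=0.50, secure=0.73; AND[max(0, a+b−1)] → w = 0.23
R4: moderate=0.50, good=0.78, unstable=0.94; AND[max(0, a+b−1)] → w = 0.22
Rules with consequent 'high': {R1, R2, R3} → strengths 0.16, 0.00, 0.23
Aggregate via t-conorm [min(1, a+b)]: 0.39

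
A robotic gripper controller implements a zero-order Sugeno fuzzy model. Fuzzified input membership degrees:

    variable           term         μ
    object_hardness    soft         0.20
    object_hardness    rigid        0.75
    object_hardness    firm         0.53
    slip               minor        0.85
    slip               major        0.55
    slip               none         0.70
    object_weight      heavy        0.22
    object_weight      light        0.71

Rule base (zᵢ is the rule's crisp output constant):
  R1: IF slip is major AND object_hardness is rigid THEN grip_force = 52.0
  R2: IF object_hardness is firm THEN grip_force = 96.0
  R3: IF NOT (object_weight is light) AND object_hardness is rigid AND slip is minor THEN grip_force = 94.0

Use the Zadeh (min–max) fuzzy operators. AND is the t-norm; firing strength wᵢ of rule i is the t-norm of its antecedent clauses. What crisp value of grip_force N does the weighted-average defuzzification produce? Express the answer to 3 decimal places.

R1 (z=52.0): major=0.55, rigid=0.75; AND[min(a, b)] → w = 0.55
R2 (z=96.0): firm=0.53 → w = 0.53
R3 (z=94.0): ¬light=1−0.71=0.29, rigid=0.75, minor=0.85; AND[min(a, b)] → w = 0.29
Weighted average = (0.55·52.0 + 0.53·96.0 + 0.29·94.0) / (0.55 + 0.53 + 0.29)
  = 106.7400 / 1.3700 = 77.912

77.912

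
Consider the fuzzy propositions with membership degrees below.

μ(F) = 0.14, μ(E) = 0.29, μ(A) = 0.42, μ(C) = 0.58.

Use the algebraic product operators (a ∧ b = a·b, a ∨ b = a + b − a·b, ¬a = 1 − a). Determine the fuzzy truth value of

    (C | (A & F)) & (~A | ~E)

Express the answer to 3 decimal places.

A & F = a·b on (0.4200, 0.1400) = 0.0588
C | (A & F) = a + b − a·b on (0.5800, 0.0588) = 0.6047
~A = 1 − 0.4200 = 0.5800
~E = 1 − 0.2900 = 0.7100
~A | ~E = a + b − a·b on (0.5800, 0.7100) = 0.8782
(C | (A & F)) & (~A | ~E) = a·b on (0.6047, 0.8782) = 0.5310

0.531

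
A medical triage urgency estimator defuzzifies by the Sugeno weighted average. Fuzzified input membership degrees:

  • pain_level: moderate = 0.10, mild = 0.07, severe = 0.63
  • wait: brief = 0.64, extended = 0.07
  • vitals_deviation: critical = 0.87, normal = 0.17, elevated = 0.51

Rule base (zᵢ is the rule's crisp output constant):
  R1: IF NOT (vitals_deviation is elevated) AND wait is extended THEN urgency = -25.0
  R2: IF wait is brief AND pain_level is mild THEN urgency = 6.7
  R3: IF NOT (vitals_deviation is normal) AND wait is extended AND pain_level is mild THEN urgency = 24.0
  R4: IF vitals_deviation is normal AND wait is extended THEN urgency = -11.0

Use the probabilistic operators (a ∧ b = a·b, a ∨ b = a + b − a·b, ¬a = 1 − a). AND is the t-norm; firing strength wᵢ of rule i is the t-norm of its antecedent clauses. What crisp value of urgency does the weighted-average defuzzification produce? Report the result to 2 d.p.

-6.21

R1 (z=-25.0): ¬elevated=1−0.51=0.49, extended=0.07; AND[a·b] → w = 0.0343
R2 (z=6.7): brief=0.64, mild=0.07; AND[a·b] → w = 0.0448
R3 (z=24.0): ¬normal=1−0.17=0.83, extended=0.07, mild=0.07; AND[a·b] → w = 0.0041
R4 (z=-11.0): normal=0.17, extended=0.07; AND[a·b] → w = 0.0119
Weighted average = (0.0343·-25.0 + 0.0448·6.7 + 0.0041·24.0 + 0.0119·-11.0) / (0.0343 + 0.0448 + 0.0041 + 0.0119)
  = -0.5906 / 0.0951 = -6.21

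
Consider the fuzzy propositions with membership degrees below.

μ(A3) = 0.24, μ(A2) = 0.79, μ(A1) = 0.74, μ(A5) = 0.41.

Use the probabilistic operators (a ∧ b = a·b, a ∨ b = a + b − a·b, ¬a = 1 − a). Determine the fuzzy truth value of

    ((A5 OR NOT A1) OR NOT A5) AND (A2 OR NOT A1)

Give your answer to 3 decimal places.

NOT A1 = 1 − 0.7400 = 0.2600
A5 OR NOT A1 = a + b − a·b on (0.4100, 0.2600) = 0.5634
NOT A5 = 1 − 0.4100 = 0.5900
(A5 OR NOT A1) OR NOT A5 = a + b − a·b on (0.5634, 0.5900) = 0.8210
NOT A1 = 1 − 0.7400 = 0.2600
A2 OR NOT A1 = a + b − a·b on (0.7900, 0.2600) = 0.8446
((A5 OR NOT A1) OR NOT A5) AND (A2 OR NOT A1) = a·b on (0.8210, 0.8446) = 0.6934

0.693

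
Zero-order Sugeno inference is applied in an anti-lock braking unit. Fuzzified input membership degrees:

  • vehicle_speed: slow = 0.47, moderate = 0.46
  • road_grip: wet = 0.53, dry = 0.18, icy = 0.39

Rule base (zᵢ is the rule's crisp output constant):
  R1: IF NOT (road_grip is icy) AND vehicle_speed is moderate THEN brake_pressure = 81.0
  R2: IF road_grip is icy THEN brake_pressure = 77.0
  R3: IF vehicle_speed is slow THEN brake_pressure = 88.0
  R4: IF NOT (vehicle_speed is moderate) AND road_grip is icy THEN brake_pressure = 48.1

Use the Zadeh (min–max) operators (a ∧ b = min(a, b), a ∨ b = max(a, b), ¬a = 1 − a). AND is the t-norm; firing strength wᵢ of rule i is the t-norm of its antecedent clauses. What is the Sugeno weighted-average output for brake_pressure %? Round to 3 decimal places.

R1 (z=81.0): ¬icy=1−0.39=0.61, moderate=0.46; AND[min(a, b)] → w = 0.46
R2 (z=77.0): icy=0.39 → w = 0.39
R3 (z=88.0): slow=0.47 → w = 0.47
R4 (z=48.1): ¬moderate=1−0.46=0.54, icy=0.39; AND[min(a, b)] → w = 0.39
Weighted average = (0.46·81.0 + 0.39·77.0 + 0.47·88.0 + 0.39·48.1) / (0.46 + 0.39 + 0.47 + 0.39)
  = 127.4090 / 1.7100 = 74.508

74.508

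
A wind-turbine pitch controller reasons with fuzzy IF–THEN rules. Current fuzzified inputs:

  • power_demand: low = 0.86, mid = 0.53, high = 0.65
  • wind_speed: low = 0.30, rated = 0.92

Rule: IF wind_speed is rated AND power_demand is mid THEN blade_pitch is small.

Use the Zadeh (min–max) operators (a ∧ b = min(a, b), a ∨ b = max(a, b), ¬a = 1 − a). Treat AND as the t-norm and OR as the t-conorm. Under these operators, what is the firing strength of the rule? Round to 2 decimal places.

firing strength: rated=0.92, mid=0.53; AND[min(a, b)] → w = 0.53

0.53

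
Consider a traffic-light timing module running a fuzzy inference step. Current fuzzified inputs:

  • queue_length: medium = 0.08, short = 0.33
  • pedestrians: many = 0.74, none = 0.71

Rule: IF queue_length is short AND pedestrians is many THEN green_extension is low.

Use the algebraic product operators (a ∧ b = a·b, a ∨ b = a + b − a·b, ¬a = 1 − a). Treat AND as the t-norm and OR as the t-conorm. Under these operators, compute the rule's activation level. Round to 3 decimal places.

firing strength: short=0.33, many=0.74; AND[a·b] → w = 0.2442

0.244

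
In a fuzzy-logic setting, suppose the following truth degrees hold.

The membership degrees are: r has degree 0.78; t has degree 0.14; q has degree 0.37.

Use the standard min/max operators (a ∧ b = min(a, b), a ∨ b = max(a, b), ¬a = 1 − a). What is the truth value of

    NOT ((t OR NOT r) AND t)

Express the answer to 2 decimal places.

0.86

NOT r = 1 − 0.78 = 0.22
t OR NOT r = max(a, b) on (0.14, 0.22) = 0.22
(t OR NOT r) AND t = min(a, b) on (0.22, 0.14) = 0.14
NOT ((t OR NOT r) AND t) = 1 − 0.14 = 0.86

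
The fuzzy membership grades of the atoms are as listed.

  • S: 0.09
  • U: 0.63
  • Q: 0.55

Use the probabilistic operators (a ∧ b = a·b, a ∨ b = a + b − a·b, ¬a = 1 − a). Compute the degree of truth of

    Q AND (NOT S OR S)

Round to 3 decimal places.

NOT S = 1 − 0.0900 = 0.9100
NOT S OR S = a + b − a·b on (0.9100, 0.0900) = 0.9181
Q AND (NOT S OR S) = a·b on (0.5500, 0.9181) = 0.5050

0.505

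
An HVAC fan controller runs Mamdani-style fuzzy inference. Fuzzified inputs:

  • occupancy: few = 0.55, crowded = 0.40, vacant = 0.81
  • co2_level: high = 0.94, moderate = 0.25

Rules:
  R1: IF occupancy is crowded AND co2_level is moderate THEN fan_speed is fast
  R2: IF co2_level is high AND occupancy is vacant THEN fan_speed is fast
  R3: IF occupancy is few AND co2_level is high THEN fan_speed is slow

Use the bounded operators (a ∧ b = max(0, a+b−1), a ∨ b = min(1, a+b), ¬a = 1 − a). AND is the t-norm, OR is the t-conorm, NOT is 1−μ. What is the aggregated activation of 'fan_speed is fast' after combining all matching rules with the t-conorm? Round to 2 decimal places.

R1: crowded=0.40, moderate=0.25; AND[max(0, a+b−1)] → w = 0.00
R2: high=0.94, vacant=0.81; AND[max(0, a+b−1)] → w = 0.75
R3: few=0.55, high=0.94; AND[max(0, a+b−1)] → w = 0.49
Rules with consequent 'fast': {R1, R2} → strengths 0.00, 0.75
Aggregate via t-conorm [min(1, a+b)]: 0.75

0.75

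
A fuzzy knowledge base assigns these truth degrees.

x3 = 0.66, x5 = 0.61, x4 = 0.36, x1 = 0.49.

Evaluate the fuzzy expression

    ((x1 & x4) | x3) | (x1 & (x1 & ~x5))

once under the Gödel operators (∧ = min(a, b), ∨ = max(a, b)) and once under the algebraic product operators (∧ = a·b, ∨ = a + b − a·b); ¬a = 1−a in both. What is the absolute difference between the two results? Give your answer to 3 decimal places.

Under Gödel:
  x1 & x4 = min(a, b) on (0.49, 0.36) = 0.36
  (x1 & x4) | x3 = max(a, b) on (0.36, 0.66) = 0.66
  ~x5 = 1 − 0.61 = 0.39
  x1 & ~x5 = min(a, b) on (0.49, 0.39) = 0.39
  x1 & (x1 & ~x5) = min(a, b) on (0.49, 0.39) = 0.39
  ((x1 & x4) | x3) | (x1 & (x1 & ~x5)) = max(a, b) on (0.66, 0.39) = 0.66
  → value = 0.6600
Under algebraic product:
  x1 & x4 = a·b on (0.4900, 0.3600) = 0.1764
  (x1 & x4) | x3 = a + b − a·b on (0.1764, 0.6600) = 0.7200
  ~x5 = 1 − 0.6100 = 0.3900
  x1 & ~x5 = a·b on (0.4900, 0.3900) = 0.1911
  x1 & (x1 & ~x5) = a·b on (0.4900, 0.1911) = 0.0936
  ((x1 & x4) | x3) | (x1 & (x1 & ~x5)) = a + b − a·b on (0.7200, 0.0936) = 0.7462
  → value = 0.7462
|0.6600 − 0.7462| = 0.086

0.086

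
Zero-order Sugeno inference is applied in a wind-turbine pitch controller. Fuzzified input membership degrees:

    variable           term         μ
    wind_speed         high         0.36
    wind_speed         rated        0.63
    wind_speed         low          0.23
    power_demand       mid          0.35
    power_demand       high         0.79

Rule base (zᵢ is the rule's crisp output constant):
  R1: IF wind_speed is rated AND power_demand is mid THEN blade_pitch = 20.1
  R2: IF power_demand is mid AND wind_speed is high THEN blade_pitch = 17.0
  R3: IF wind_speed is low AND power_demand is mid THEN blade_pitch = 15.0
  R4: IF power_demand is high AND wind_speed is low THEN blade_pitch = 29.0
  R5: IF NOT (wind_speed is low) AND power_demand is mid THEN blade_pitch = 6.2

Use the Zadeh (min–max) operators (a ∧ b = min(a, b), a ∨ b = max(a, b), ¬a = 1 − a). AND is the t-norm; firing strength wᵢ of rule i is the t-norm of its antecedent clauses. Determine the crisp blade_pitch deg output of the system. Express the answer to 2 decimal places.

16.74

R1 (z=20.1): rated=0.63, mid=0.35; AND[min(a, b)] → w = 0.35
R2 (z=17.0): mid=0.35, high=0.36; AND[min(a, b)] → w = 0.35
R3 (z=15.0): low=0.23, mid=0.35; AND[min(a, b)] → w = 0.23
R4 (z=29.0): high=0.79, low=0.23; AND[min(a, b)] → w = 0.23
R5 (z=6.2): ¬low=1−0.23=0.77, mid=0.35; AND[min(a, b)] → w = 0.35
Weighted average = (0.35·20.1 + 0.35·17.0 + 0.23·15.0 + 0.23·29.0 + 0.35·6.2) / (0.35 + 0.35 + 0.23 + 0.23 + 0.35)
  = 25.2750 / 1.5100 = 16.74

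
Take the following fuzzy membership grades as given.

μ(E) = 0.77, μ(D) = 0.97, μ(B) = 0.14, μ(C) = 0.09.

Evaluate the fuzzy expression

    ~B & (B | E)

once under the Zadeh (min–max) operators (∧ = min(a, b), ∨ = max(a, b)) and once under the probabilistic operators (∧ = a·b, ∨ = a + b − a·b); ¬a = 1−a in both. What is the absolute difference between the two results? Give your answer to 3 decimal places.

0.080

Under Zadeh (min–max):
  ~B = 1 − 0.14 = 0.86
  B | E = max(a, b) on (0.14, 0.77) = 0.77
  ~B & (B | E) = min(a, b) on (0.86, 0.77) = 0.77
  → value = 0.7700
Under probabilistic:
  ~B = 1 − 0.1400 = 0.8600
  B | E = a + b − a·b on (0.1400, 0.7700) = 0.8022
  ~B & (B | E) = a·b on (0.8600, 0.8022) = 0.6899
  → value = 0.6899
|0.7700 − 0.6899| = 0.080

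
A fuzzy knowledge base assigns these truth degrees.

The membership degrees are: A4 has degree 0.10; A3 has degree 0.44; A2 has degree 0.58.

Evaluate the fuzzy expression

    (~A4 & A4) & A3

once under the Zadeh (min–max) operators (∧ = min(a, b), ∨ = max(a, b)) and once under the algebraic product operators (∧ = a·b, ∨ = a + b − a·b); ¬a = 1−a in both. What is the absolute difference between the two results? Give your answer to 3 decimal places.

0.060

Under Zadeh (min–max):
  ~A4 = 1 − 0.10 = 0.90
  ~A4 & A4 = min(a, b) on (0.90, 0.10) = 0.10
  (~A4 & A4) & A3 = min(a, b) on (0.10, 0.44) = 0.10
  → value = 0.1000
Under algebraic product:
  ~A4 = 1 − 0.1000 = 0.9000
  ~A4 & A4 = a·b on (0.9000, 0.1000) = 0.0900
  (~A4 & A4) & A3 = a·b on (0.0900, 0.4400) = 0.0396
  → value = 0.0396
|0.1000 − 0.0396| = 0.060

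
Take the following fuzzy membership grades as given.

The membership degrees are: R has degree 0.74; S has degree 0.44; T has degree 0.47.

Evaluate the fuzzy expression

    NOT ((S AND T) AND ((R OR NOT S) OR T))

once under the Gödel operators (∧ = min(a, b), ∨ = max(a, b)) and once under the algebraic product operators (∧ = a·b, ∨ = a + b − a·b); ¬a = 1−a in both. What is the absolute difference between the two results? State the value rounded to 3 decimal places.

0.246

Under Gödel:
  S AND T = min(a, b) on (0.44, 0.47) = 0.44
  NOT S = 1 − 0.44 = 0.56
  R OR NOT S = max(a, b) on (0.74, 0.56) = 0.74
  (R OR NOT S) OR T = max(a, b) on (0.74, 0.47) = 0.74
  (S AND T) AND ((R OR NOT S) OR T) = min(a, b) on (0.44, 0.74) = 0.44
  NOT ((S AND T) AND ((R OR NOT S) OR T)) = 1 − 0.44 = 0.56
  → value = 0.5600
Under algebraic product:
  S AND T = a·b on (0.4400, 0.4700) = 0.2068
  NOT S = 1 − 0.4400 = 0.5600
  R OR NOT S = a + b − a·b on (0.7400, 0.5600) = 0.8856
  (R OR NOT S) OR T = a + b − a·b on (0.8856, 0.4700) = 0.9394
  (S AND T) AND ((R OR NOT S) OR T) = a·b on (0.2068, 0.9394) = 0.1943
  NOT ((S AND T) AND ((R OR NOT S) OR T)) = 1 − 0.1943 = 0.8057
  → value = 0.8057
|0.5600 − 0.8057| = 0.246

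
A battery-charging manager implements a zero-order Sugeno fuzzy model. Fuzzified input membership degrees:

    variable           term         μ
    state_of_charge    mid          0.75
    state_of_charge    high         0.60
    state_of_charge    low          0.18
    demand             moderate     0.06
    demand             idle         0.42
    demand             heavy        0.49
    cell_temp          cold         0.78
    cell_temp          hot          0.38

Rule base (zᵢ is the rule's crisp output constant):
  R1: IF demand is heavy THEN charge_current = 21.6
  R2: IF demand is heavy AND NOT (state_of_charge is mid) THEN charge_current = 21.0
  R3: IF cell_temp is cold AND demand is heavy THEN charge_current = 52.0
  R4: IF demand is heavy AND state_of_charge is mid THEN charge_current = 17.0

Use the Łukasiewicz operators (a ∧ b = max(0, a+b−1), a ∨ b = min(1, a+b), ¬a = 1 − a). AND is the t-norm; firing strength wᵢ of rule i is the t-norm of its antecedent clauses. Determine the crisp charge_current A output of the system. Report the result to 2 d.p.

R1 (z=21.6): heavy=0.49 → w = 0.49
R2 (z=21.0): heavy=0.49, ¬mid=1−0.75=0.25; AND[max(0, a+b−1)] → w = 0.00
R3 (z=52.0): cold=0.78, heavy=0.49; AND[max(0, a+b−1)] → w = 0.27
R4 (z=17.0): heavy=0.49, mid=0.75; AND[max(0, a+b−1)] → w = 0.24
Weighted average = (0.49·21.6 + 0.00·21.0 + 0.27·52.0 + 0.24·17.0) / (0.49 + 0.00 + 0.27 + 0.24)
  = 28.7040 / 1.0000 = 28.70

28.70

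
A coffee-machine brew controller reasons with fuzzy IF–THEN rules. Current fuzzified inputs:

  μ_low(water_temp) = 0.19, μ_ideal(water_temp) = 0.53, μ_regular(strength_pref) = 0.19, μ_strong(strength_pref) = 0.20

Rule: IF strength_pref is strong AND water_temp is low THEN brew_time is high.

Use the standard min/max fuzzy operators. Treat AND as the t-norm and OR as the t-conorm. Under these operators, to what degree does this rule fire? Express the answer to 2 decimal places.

0.19

firing strength: strong=0.20, low=0.19; AND[min(a, b)] → w = 0.19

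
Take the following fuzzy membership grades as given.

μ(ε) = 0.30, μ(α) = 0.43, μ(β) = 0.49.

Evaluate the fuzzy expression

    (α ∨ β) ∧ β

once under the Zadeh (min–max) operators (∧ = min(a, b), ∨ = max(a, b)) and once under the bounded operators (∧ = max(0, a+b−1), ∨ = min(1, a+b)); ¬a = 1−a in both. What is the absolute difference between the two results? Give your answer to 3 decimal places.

0.080

Under Zadeh (min–max):
  α ∨ β = max(a, b) on (0.43, 0.49) = 0.49
  (α ∨ β) ∧ β = min(a, b) on (0.49, 0.49) = 0.49
  → value = 0.4900
Under bounded:
  α ∨ β = min(1, a+b) on (0.43, 0.49) = 0.92
  (α ∨ β) ∧ β = max(0, a+b−1) on (0.92, 0.49) = 0.41
  → value = 0.4100
|0.4900 − 0.4100| = 0.080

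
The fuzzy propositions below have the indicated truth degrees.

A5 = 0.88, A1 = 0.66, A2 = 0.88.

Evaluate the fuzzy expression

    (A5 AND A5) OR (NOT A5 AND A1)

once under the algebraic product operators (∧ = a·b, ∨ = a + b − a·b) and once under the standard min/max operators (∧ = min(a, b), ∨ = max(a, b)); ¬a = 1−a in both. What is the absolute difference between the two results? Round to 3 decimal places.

0.088

Under algebraic product:
  A5 AND A5 = a·b on (0.8800, 0.8800) = 0.7744
  NOT A5 = 1 − 0.8800 = 0.1200
  NOT A5 AND A1 = a·b on (0.1200, 0.6600) = 0.0792
  (A5 AND A5) OR (NOT A5 AND A1) = a + b − a·b on (0.7744, 0.0792) = 0.7923
  → value = 0.7923
Under standard min/max:
  A5 AND A5 = min(a, b) on (0.88, 0.88) = 0.88
  NOT A5 = 1 − 0.88 = 0.12
  NOT A5 AND A1 = min(a, b) on (0.12, 0.66) = 0.12
  (A5 AND A5) OR (NOT A5 AND A1) = max(a, b) on (0.88, 0.12) = 0.88
  → value = 0.8800
|0.7923 − 0.8800| = 0.088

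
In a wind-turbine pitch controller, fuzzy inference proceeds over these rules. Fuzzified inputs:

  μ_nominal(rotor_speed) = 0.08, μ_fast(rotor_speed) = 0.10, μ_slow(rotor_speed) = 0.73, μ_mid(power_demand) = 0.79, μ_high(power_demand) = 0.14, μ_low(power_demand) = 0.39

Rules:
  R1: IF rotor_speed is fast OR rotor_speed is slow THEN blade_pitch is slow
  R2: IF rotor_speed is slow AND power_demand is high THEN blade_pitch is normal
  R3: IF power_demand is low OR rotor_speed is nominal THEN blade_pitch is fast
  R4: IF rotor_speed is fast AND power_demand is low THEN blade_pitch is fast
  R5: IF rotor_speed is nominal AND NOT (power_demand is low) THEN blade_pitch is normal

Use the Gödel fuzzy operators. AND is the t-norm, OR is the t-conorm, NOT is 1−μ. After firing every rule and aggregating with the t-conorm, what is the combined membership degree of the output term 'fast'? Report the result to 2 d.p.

R1: fast=0.10, slow=0.73; OR[max(a, b)] → w = 0.73
R2: slow=0.73, high=0.14; AND[min(a, b)] → w = 0.14
R3: low=0.39, nominal=0.08; OR[max(a, b)] → w = 0.39
R4: fast=0.10, low=0.39; AND[min(a, b)] → w = 0.10
R5: nominal=0.08, ¬low=1−0.39=0.61; AND[min(a, b)] → w = 0.08
Rules with consequent 'fast': {R3, R4} → strengths 0.39, 0.10
Aggregate via t-conorm [max(a, b)]: 0.39

0.39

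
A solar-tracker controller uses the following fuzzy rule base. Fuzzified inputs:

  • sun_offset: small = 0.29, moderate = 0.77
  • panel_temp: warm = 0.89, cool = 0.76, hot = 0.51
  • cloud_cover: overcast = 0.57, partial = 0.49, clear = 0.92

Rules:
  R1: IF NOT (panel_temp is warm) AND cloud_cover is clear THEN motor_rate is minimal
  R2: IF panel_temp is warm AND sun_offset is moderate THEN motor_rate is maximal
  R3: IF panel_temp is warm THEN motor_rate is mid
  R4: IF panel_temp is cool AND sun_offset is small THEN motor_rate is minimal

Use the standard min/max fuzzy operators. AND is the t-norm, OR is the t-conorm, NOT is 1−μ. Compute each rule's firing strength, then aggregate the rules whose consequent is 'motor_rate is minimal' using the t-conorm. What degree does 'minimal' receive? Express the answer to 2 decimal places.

R1: ¬warm=1−0.89=0.11, clear=0.92; AND[min(a, b)] → w = 0.11
R2: warm=0.89, moderate=0.77; AND[min(a, b)] → w = 0.77
R3: warm=0.89 → w = 0.89
R4: cool=0.76, small=0.29; AND[min(a, b)] → w = 0.29
Rules with consequent 'minimal': {R1, R4} → strengths 0.11, 0.29
Aggregate via t-conorm [max(a, b)]: 0.29

0.29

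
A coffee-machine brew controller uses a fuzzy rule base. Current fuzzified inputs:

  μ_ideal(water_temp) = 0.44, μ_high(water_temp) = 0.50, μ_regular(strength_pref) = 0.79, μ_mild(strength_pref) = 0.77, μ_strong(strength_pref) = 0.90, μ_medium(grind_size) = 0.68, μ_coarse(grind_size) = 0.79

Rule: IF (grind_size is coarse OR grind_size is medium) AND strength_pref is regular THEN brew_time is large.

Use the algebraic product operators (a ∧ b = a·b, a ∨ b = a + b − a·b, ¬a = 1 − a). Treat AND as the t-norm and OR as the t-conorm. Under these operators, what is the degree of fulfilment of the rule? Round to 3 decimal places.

0.737

firing strength: (coarse=0.79 OR medium=0.68) = 0.9328; AND[a·b] with regular=0.79 → w = 0.7369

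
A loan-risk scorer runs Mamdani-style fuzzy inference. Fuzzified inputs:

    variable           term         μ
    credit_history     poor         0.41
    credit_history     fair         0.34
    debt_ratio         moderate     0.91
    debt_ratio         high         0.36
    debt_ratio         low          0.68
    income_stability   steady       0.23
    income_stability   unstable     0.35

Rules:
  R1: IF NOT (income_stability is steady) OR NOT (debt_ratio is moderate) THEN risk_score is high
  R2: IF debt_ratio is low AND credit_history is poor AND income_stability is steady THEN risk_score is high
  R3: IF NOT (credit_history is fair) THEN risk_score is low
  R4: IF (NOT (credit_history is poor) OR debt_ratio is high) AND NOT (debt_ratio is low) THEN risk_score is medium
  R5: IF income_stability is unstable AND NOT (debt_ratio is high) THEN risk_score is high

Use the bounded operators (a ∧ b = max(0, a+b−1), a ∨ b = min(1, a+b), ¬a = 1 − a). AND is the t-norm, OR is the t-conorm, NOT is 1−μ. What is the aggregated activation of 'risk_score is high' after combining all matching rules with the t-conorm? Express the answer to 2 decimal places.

R1: ¬steady=1−0.23=0.77, ¬moderate=1−0.91=0.09; OR[min(1, a+b)] → w = 0.86
R2: low=0.68, poor=0.41, steady=0.23; AND[max(0, a+b−1)] → w = 0.00
R3: ¬fair=1−0.34=0.66 → w = 0.66
R4: (¬poor=1−0.41=0.59 OR high=0.36) = 0.95; AND[max(0, a+b−1)] with ¬low=1−0.68=0.32 → w = 0.27
R5: unstable=0.35, ¬high=1−0.36=0.64; AND[max(0, a+b−1)] → w = 0.00
Rules with consequent 'high': {R1, R2, R5} → strengths 0.86, 0.00, 0.00
Aggregate via t-conorm [min(1, a+b)]: 0.86

0.86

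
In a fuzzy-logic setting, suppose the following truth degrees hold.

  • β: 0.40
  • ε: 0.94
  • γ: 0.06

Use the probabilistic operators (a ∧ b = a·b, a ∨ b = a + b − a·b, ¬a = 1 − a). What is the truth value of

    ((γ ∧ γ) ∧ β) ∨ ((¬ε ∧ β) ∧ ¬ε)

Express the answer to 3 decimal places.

0.003

γ ∧ γ = a·b on (0.0600, 0.0600) = 0.0036
(γ ∧ γ) ∧ β = a·b on (0.0036, 0.4000) = 0.0014
¬ε = 1 − 0.9400 = 0.0600
¬ε ∧ β = a·b on (0.0600, 0.4000) = 0.0240
¬ε = 1 − 0.9400 = 0.0600
(¬ε ∧ β) ∧ ¬ε = a·b on (0.0240, 0.0600) = 0.0014
((γ ∧ γ) ∧ β) ∨ ((¬ε ∧ β) ∧ ¬ε) = a + b − a·b on (0.0014, 0.0014) = 0.0029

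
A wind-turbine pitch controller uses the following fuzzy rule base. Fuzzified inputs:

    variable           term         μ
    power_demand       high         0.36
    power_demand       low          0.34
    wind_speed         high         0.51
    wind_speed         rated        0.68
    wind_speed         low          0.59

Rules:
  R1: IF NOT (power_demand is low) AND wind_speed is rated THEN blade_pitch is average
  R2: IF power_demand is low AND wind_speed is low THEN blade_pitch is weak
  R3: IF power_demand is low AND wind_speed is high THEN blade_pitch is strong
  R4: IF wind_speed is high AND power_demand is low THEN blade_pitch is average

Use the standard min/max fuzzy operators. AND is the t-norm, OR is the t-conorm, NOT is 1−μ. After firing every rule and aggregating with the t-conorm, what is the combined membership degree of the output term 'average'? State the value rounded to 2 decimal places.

0.66

R1: ¬low=1−0.34=0.66, rated=0.68; AND[min(a, b)] → w = 0.66
R2: low=0.34, low=0.59; AND[min(a, b)] → w = 0.34
R3: low=0.34, high=0.51; AND[min(a, b)] → w = 0.34
R4: high=0.51, low=0.34; AND[min(a, b)] → w = 0.34
Rules with consequent 'average': {R1, R4} → strengths 0.66, 0.34
Aggregate via t-conorm [max(a, b)]: 0.66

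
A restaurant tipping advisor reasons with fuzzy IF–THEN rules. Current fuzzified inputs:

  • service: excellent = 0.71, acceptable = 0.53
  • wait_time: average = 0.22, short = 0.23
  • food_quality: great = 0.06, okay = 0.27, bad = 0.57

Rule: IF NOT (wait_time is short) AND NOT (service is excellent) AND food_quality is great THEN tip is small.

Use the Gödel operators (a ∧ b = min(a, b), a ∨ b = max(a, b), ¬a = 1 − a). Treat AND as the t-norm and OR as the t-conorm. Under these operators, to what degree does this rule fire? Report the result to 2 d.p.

firing strength: ¬short=1−0.23=0.77, ¬excellent=1−0.71=0.29, great=0.06; AND[min(a, b)] → w = 0.06

0.06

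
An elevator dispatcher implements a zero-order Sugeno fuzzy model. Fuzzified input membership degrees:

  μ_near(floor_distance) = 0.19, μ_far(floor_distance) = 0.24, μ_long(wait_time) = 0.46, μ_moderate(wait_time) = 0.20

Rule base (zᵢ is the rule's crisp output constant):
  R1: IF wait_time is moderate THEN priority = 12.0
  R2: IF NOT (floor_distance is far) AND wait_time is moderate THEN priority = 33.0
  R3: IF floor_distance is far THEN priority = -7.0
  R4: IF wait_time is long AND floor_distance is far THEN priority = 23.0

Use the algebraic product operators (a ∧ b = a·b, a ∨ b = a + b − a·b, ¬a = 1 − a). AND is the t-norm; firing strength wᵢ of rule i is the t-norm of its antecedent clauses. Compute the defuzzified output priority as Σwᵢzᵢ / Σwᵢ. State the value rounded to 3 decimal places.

11.781

R1 (z=12.0): moderate=0.20 → w = 0.2000
R2 (z=33.0): ¬far=1−0.24=0.76, moderate=0.20; AND[a·b] → w = 0.1520
R3 (z=-7.0): far=0.24 → w = 0.2400
R4 (z=23.0): long=0.46, far=0.24; AND[a·b] → w = 0.1104
Weighted average = (0.2000·12.0 + 0.1520·33.0 + 0.2400·-7.0 + 0.1104·23.0) / (0.2000 + 0.1520 + 0.2400 + 0.1104)
  = 8.2752 / 0.7024 = 11.781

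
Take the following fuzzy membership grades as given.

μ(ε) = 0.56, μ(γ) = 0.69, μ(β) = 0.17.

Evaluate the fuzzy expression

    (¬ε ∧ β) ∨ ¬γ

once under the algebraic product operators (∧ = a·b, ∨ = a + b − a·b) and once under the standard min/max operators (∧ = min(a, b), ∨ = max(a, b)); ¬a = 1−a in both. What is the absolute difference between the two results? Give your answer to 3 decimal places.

0.052

Under algebraic product:
  ¬ε = 1 − 0.5600 = 0.4400
  ¬ε ∧ β = a·b on (0.4400, 0.1700) = 0.0748
  ¬γ = 1 − 0.6900 = 0.3100
  (¬ε ∧ β) ∨ ¬γ = a + b − a·b on (0.0748, 0.3100) = 0.3616
  → value = 0.3616
Under standard min/max:
  ¬ε = 1 − 0.56 = 0.44
  ¬ε ∧ β = min(a, b) on (0.44, 0.17) = 0.17
  ¬γ = 1 − 0.69 = 0.31
  (¬ε ∧ β) ∨ ¬γ = max(a, b) on (0.17, 0.31) = 0.31
  → value = 0.3100
|0.3616 − 0.3100| = 0.052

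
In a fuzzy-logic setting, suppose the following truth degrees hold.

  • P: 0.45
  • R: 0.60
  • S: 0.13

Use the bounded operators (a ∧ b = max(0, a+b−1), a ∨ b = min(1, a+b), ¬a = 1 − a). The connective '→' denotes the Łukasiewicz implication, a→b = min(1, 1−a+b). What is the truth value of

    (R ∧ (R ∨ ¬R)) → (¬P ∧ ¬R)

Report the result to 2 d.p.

¬R = 1 − 0.60 = 0.40
R ∨ ¬R = min(1, a+b) on (0.60, 0.40) = 1.00
R ∧ (R ∨ ¬R) = max(0, a+b−1) on (0.60, 1.00) = 0.60
¬P = 1 − 0.45 = 0.55
¬R = 1 − 0.60 = 0.40
¬P ∧ ¬R = max(0, a+b−1) on (0.55, 0.40) = 0.00
(R ∧ (R ∨ ¬R)) → (¬P ∧ ¬R)  [Łukasiewicz: min(1, 1−a+b)] with a=0.60, b=0.00 → 0.40

0.40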